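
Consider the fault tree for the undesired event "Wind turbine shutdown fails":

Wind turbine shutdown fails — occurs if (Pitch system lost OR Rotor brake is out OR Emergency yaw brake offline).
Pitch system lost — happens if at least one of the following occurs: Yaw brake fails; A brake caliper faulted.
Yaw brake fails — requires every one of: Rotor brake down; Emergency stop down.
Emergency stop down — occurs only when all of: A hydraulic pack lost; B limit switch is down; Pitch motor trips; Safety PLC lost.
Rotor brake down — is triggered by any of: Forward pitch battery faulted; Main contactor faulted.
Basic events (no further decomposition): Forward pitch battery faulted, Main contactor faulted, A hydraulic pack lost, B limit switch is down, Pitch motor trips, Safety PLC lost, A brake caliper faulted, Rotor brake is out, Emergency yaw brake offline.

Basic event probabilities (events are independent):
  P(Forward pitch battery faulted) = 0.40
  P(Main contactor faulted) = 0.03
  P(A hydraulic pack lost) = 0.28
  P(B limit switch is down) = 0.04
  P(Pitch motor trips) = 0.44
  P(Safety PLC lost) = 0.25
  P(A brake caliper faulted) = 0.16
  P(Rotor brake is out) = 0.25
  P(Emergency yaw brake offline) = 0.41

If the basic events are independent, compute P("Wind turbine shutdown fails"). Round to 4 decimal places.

P(Rotor brake down) [OR] = 1 − (1−0.40) × (1−0.03) = 0.418000
P(Emergency stop down) [AND] = 0.28 × 0.04 × 0.44 × 0.25 = 0.001232
P(Yaw brake fails) [AND] = 0.418000 × 0.001232 = 0.000515
P(Pitch system lost) [OR] = 1 − (1−0.000515) × (1−0.16) = 0.160433
P(Wind turbine shutdown fails) [OR] = 1 − (1−0.160433) × (1−0.25) × (1−0.41) = 0.628492
Rounded to 4 decimal places: P(Wind turbine shutdown fails) ≈ 0.6285.

0.6285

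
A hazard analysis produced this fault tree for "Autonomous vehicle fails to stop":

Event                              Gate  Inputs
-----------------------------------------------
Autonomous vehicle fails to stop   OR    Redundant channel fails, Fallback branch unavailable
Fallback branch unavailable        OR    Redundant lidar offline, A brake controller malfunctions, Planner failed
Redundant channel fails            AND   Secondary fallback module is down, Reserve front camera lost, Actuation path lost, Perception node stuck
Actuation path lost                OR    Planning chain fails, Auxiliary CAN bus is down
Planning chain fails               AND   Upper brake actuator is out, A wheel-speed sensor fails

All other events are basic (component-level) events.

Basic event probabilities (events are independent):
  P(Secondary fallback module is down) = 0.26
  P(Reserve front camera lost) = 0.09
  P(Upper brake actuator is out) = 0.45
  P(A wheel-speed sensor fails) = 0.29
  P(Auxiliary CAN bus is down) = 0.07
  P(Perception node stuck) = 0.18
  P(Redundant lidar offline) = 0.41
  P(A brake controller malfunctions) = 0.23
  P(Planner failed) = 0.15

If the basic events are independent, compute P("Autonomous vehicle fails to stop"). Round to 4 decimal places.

0.6142

P(Planning chain fails) [AND] = 0.45 × 0.29 = 0.130500
P(Actuation path lost) [OR] = 1 − (1−0.130500) × (1−0.07) = 0.191365
P(Redundant channel fails) [AND] = 0.26 × 0.09 × 0.191365 × 0.18 = 0.000806
P(Fallback branch unavailable) [OR] = 1 − (1−0.41) × (1−0.23) × (1−0.15) = 0.613845
P(Autonomous vehicle fails to stop) [OR] = 1 − (1−0.000806) × (1−0.613845) = 0.614156
Rounded to 4 decimal places: P(Autonomous vehicle fails to stop) ≈ 0.6142.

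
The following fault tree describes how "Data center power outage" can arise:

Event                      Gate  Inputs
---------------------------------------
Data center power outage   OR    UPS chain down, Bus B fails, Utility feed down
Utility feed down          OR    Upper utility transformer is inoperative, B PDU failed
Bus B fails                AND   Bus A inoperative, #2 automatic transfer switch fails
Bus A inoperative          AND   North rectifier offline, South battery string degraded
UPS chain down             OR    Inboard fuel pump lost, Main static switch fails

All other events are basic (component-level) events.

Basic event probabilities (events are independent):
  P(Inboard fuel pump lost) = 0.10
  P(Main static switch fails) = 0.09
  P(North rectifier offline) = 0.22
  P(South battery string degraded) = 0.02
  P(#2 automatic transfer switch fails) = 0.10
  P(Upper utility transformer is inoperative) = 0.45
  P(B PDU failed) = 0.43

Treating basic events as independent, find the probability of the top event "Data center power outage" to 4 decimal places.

0.7434

P(UPS chain down) [OR] = 1 − (1−0.10) × (1−0.09) = 0.181000
P(Bus A inoperative) [AND] = 0.22 × 0.02 = 0.004400
P(Bus B fails) [AND] = 0.004400 × 0.10 = 0.000440
P(Utility feed down) [OR] = 1 − (1−0.45) × (1−0.43) = 0.686500
P(Data center power outage) [OR] = 1 − (1−0.181000) × (1−0.000440) × (1−0.686500) = 0.743356
Rounded to 4 decimal places: P(Data center power outage) ≈ 0.7434.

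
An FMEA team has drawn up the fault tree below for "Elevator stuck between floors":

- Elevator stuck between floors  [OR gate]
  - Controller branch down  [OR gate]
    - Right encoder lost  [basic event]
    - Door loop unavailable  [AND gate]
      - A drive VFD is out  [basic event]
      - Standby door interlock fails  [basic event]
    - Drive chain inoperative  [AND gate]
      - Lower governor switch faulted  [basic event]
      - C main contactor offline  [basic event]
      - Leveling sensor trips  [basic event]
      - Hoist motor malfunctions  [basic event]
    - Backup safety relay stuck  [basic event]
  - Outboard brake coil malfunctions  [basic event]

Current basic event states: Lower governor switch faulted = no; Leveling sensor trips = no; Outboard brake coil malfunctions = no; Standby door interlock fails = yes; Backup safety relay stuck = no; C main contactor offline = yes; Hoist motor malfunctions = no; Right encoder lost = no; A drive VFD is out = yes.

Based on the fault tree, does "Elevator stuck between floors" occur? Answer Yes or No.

Yes

Door loop unavailable [AND]: A drive VFD is out=occurs, Standby door interlock fails=occurs → all inputs occur → occurs.
Drive chain inoperative [AND]: Lower governor switch faulted=not, C main contactor offline=occurs, Leveling sensor trips=not, Hoist motor malfunctions=not → not all inputs occur → does not occur.
Controller branch down [OR]: Right encoder lost=not, Door loop unavailable=occurs, Drive chain inoperative=not, Backup safety relay stuck=not → at least one input occurs → occurs.
Elevator stuck between floors [OR]: Controller branch down=occurs, Outboard brake coil malfunctions=not → at least one input occurs → occurs.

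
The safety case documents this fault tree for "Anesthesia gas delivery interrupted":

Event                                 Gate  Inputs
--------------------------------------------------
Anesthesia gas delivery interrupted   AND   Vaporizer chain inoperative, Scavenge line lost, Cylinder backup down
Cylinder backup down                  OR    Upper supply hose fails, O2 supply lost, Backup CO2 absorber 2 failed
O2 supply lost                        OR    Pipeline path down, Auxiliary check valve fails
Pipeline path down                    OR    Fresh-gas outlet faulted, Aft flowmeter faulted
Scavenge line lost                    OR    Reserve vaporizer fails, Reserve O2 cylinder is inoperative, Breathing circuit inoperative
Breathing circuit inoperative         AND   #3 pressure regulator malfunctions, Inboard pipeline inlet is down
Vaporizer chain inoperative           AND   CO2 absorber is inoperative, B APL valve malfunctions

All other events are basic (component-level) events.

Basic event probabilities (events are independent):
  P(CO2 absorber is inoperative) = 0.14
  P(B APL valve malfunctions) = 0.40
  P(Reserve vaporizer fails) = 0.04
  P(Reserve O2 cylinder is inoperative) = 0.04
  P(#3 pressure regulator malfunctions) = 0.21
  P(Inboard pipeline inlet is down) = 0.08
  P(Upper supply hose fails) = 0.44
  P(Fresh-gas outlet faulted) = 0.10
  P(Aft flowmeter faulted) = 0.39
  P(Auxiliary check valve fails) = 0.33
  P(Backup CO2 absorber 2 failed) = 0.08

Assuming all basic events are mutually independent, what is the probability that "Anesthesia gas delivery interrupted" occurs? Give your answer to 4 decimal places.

0.0043

P(Vaporizer chain inoperative) [AND] = 0.14 × 0.40 = 0.056000
P(Breathing circuit inoperative) [AND] = 0.21 × 0.08 = 0.016800
P(Scavenge line lost) [OR] = 1 − (1−0.04) × (1−0.04) × (1−0.016800) = 0.093883
P(Pipeline path down) [OR] = 1 − (1−0.10) × (1−0.39) = 0.451000
P(O2 supply lost) [OR] = 1 − (1−0.451000) × (1−0.33) = 0.632170
P(Cylinder backup down) [OR] = 1 − (1−0.44) × (1−0.632170) × (1−0.08) = 0.810494
P(Anesthesia gas delivery interrupted) [AND] = 0.056000 × 0.093883 × 0.810494 = 0.004261
Rounded to 4 decimal places: P(Anesthesia gas delivery interrupted) ≈ 0.0043.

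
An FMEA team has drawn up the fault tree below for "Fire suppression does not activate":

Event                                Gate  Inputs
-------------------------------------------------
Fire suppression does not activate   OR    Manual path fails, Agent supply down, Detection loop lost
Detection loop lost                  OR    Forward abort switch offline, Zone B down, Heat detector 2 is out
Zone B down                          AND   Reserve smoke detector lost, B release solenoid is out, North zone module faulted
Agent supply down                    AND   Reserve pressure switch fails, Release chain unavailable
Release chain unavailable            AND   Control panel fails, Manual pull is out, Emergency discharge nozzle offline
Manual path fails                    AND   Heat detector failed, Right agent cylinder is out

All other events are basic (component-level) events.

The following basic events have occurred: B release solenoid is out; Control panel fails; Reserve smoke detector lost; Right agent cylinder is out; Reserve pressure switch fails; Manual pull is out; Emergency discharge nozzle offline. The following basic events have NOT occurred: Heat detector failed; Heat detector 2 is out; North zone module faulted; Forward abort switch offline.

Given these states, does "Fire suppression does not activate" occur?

Yes

Manual path fails [AND]: Heat detector failed=not, Right agent cylinder is out=occurs → not all inputs occur → does not occur.
Release chain unavailable [AND]: Control panel fails=occurs, Manual pull is out=occurs, Emergency discharge nozzle offline=occurs → all inputs occur → occurs.
Agent supply down [AND]: Reserve pressure switch fails=occurs, Release chain unavailable=occurs → all inputs occur → occurs.
Zone B down [AND]: Reserve smoke detector lost=occurs, B release solenoid is out=occurs, North zone module faulted=not → not all inputs occur → does not occur.
Detection loop lost [OR]: Forward abort switch offline=not, Zone B down=not, Heat detector 2 is out=not → no input occurs → does not occur.
Fire suppression does not activate [OR]: Manual path fails=not, Agent supply down=occurs, Detection loop lost=not → at least one input occurs → occurs.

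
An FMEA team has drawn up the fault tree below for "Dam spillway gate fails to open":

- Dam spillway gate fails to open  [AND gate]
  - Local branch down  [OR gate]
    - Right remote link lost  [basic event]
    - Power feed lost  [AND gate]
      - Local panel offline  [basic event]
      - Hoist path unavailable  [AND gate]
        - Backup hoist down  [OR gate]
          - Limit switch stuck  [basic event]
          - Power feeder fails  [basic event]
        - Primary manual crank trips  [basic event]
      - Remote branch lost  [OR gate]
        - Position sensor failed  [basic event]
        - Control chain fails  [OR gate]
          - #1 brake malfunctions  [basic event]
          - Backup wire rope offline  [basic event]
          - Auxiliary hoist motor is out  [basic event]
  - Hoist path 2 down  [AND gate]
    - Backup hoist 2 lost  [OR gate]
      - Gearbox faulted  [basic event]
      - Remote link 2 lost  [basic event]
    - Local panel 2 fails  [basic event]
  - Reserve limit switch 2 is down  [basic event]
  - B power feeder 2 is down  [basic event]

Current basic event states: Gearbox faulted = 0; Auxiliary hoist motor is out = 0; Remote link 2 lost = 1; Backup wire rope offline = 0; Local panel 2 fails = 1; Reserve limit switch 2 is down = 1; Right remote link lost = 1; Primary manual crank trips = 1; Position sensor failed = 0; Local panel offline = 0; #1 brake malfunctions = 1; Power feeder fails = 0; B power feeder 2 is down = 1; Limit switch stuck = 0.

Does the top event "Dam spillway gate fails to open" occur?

Yes

Backup hoist down [OR]: Limit switch stuck=not, Power feeder fails=not → no input occurs → does not occur.
Hoist path unavailable [AND]: Backup hoist down=not, Primary manual crank trips=occurs → not all inputs occur → does not occur.
Control chain fails [OR]: #1 brake malfunctions=occurs, Backup wire rope offline=not, Auxiliary hoist motor is out=not → at least one input occurs → occurs.
Remote branch lost [OR]: Position sensor failed=not, Control chain fails=occurs → at least one input occurs → occurs.
Power feed lost [AND]: Local panel offline=not, Hoist path unavailable=not, Remote branch lost=occurs → not all inputs occur → does not occur.
Local branch down [OR]: Right remote link lost=occurs, Power feed lost=not → at least one input occurs → occurs.
Backup hoist 2 lost [OR]: Gearbox faulted=not, Remote link 2 lost=occurs → at least one input occurs → occurs.
Hoist path 2 down [AND]: Backup hoist 2 lost=occurs, Local panel 2 fails=occurs → all inputs occur → occurs.
Dam spillway gate fails to open [AND]: Local branch down=occurs, Hoist path 2 down=occurs, Reserve limit switch 2 is down=occurs, B power feeder 2 is down=occurs → all inputs occur → occurs.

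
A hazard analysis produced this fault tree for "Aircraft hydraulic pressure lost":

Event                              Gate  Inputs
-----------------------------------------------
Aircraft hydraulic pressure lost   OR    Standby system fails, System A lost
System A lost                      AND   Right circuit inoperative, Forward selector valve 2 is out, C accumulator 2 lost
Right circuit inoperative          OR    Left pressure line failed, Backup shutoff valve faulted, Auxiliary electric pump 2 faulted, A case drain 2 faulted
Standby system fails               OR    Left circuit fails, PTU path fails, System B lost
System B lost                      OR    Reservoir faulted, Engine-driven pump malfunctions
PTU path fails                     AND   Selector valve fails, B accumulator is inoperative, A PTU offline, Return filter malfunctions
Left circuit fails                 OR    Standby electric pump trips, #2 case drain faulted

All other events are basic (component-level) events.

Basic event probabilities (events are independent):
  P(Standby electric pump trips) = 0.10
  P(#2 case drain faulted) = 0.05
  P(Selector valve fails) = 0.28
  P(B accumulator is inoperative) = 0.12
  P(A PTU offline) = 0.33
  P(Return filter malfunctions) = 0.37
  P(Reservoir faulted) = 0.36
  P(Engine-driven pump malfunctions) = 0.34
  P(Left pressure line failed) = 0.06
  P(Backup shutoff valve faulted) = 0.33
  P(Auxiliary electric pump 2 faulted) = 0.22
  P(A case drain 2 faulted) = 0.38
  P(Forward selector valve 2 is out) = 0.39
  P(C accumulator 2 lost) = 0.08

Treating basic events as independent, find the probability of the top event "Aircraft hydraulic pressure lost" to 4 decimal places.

0.6481

P(Left circuit fails) [OR] = 1 − (1−0.10) × (1−0.05) = 0.145000
P(PTU path fails) [AND] = 0.28 × 0.12 × 0.33 × 0.37 = 0.004103
P(System B lost) [OR] = 1 − (1−0.36) × (1−0.34) = 0.577600
P(Standby system fails) [OR] = 1 − (1−0.145000) × (1−0.004103) × (1−0.577600) = 0.640330
P(Right circuit inoperative) [OR] = 1 − (1−0.06) × (1−0.33) × (1−0.22) × (1−0.38) = 0.695429
P(System A lost) [AND] = 0.695429 × 0.39 × 0.08 = 0.021697
P(Aircraft hydraulic pressure lost) [OR] = 1 − (1−0.640330) × (1−0.021697) = 0.648134
Rounded to 4 decimal places: P(Aircraft hydraulic pressure lost) ≈ 0.6481.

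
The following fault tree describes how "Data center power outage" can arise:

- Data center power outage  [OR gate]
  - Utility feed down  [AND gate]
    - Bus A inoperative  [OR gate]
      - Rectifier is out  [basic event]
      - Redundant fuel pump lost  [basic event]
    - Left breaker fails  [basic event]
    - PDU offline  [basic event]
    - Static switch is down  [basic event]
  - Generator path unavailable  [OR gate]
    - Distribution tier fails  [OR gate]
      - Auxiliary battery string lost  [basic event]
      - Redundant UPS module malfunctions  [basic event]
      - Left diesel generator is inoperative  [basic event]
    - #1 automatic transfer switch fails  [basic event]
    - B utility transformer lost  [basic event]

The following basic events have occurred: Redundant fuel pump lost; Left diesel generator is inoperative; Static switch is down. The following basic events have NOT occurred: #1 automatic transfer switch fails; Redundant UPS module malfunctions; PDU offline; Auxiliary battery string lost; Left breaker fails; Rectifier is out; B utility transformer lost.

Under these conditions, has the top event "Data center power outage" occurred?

Yes

Bus A inoperative [OR]: Rectifier is out=not, Redundant fuel pump lost=occurs → at least one input occurs → occurs.
Utility feed down [AND]: Bus A inoperative=occurs, Left breaker fails=not, PDU offline=not, Static switch is down=occurs → not all inputs occur → does not occur.
Distribution tier fails [OR]: Auxiliary battery string lost=not, Redundant UPS module malfunctions=not, Left diesel generator is inoperative=occurs → at least one input occurs → occurs.
Generator path unavailable [OR]: Distribution tier fails=occurs, #1 automatic transfer switch fails=not, B utility transformer lost=not → at least one input occurs → occurs.
Data center power outage [OR]: Utility feed down=not, Generator path unavailable=occurs → at least one input occurs → occurs.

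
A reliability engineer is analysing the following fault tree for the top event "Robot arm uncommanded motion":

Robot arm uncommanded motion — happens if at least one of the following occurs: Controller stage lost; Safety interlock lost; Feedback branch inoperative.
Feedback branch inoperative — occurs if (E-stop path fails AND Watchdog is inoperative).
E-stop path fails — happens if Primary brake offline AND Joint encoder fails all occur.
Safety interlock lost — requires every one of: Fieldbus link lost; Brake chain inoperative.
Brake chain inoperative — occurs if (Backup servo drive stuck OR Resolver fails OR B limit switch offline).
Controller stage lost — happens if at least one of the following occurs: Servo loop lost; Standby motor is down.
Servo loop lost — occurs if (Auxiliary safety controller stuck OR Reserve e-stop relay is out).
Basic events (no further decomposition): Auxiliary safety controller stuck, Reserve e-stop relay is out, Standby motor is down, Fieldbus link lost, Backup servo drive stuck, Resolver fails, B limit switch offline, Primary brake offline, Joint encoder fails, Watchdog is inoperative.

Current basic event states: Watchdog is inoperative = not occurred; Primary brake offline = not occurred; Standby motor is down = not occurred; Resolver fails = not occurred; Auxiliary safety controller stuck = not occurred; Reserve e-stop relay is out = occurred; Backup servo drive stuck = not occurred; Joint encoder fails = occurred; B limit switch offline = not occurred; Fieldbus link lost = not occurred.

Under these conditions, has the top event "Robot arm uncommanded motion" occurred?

Yes

Servo loop lost [OR]: Auxiliary safety controller stuck=not, Reserve e-stop relay is out=occurs → at least one input occurs → occurs.
Controller stage lost [OR]: Servo loop lost=occurs, Standby motor is down=not → at least one input occurs → occurs.
Brake chain inoperative [OR]: Backup servo drive stuck=not, Resolver fails=not, B limit switch offline=not → no input occurs → does not occur.
Safety interlock lost [AND]: Fieldbus link lost=not, Brake chain inoperative=not → not all inputs occur → does not occur.
E-stop path fails [AND]: Primary brake offline=not, Joint encoder fails=occurs → not all inputs occur → does not occur.
Feedback branch inoperative [AND]: E-stop path fails=not, Watchdog is inoperative=not → not all inputs occur → does not occur.
Robot arm uncommanded motion [OR]: Controller stage lost=occurs, Safety interlock lost=not, Feedback branch inoperative=not → at least one input occurs → occurs.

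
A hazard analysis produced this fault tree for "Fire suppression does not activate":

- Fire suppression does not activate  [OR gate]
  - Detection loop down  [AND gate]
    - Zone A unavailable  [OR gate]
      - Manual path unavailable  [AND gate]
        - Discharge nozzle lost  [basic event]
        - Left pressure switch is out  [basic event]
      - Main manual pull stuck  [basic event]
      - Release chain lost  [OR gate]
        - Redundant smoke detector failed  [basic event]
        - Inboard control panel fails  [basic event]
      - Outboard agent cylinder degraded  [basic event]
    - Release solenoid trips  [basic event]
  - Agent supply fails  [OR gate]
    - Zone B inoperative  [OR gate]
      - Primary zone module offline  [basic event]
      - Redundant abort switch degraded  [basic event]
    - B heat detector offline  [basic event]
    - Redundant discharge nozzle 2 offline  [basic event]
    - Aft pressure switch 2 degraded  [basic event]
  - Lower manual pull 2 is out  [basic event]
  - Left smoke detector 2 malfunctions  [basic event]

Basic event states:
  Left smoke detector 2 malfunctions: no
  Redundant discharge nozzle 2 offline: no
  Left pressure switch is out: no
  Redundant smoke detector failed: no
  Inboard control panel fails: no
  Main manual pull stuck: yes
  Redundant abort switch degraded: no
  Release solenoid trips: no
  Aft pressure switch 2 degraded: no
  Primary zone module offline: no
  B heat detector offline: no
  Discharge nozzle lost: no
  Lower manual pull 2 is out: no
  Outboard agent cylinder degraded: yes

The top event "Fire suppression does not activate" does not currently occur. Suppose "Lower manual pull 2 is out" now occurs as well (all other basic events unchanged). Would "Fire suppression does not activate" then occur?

Counterfactual: set "Lower manual pull 2 is out" to occurred.
Manual path unavailable [AND]: Discharge nozzle lost=not, Left pressure switch is out=not → not all inputs occur → does not occur.
Release chain lost [OR]: Redundant smoke detector failed=not, Inboard control panel fails=not → no input occurs → does not occur.
Zone A unavailable [OR]: Manual path unavailable=not, Main manual pull stuck=occurs, Release chain lost=not, Outboard agent cylinder degraded=occurs → at least one input occurs → occurs.
Detection loop down [AND]: Zone A unavailable=occurs, Release solenoid trips=not → not all inputs occur → does not occur.
Zone B inoperative [OR]: Primary zone module offline=not, Redundant abort switch degraded=not → no input occurs → does not occur.
Agent supply fails [OR]: Zone B inoperative=not, B heat detector offline=not, Redundant discharge nozzle 2 offline=not, Aft pressure switch 2 degraded=not → no input occurs → does not occur.
Fire suppression does not activate [OR]: Detection loop down=not, Agent supply fails=not, Lower manual pull 2 is out=occurs, Left smoke detector 2 malfunctions=not → at least one input occurs → occurs.

Yes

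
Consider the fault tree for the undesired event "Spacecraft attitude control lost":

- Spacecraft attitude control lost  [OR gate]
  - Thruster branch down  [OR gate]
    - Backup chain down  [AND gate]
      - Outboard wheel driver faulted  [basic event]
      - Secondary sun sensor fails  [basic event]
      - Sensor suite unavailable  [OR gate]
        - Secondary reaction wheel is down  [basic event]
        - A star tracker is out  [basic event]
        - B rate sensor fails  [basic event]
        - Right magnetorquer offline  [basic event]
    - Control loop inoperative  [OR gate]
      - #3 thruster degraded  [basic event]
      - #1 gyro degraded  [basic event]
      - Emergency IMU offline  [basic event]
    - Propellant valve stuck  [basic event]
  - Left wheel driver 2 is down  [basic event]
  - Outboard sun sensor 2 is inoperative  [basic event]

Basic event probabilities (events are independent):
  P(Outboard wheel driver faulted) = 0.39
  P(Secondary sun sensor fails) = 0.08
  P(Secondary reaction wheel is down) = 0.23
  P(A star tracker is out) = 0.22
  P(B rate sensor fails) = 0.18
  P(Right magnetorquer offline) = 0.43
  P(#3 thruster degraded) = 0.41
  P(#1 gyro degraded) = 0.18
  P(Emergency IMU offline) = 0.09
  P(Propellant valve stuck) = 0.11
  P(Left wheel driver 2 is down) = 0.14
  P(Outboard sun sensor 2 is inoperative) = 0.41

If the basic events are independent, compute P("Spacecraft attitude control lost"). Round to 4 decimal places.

P(Sensor suite unavailable) [OR] = 1 − (1−0.23) × (1−0.22) × (1−0.18) × (1−0.43) = 0.719280
P(Backup chain down) [AND] = 0.39 × 0.08 × 0.719280 = 0.022442
P(Control loop inoperative) [OR] = 1 − (1−0.41) × (1−0.18) × (1−0.09) = 0.559742
P(Thruster branch down) [OR] = 1 − (1−0.022442) × (1−0.559742) × (1−0.11) = 0.616964
P(Spacecraft attitude control lost) [OR] = 1 − (1−0.616964) × (1−0.14) × (1−0.41) = 0.805648
Rounded to 4 decimal places: P(Spacecraft attitude control lost) ≈ 0.8056.

0.8056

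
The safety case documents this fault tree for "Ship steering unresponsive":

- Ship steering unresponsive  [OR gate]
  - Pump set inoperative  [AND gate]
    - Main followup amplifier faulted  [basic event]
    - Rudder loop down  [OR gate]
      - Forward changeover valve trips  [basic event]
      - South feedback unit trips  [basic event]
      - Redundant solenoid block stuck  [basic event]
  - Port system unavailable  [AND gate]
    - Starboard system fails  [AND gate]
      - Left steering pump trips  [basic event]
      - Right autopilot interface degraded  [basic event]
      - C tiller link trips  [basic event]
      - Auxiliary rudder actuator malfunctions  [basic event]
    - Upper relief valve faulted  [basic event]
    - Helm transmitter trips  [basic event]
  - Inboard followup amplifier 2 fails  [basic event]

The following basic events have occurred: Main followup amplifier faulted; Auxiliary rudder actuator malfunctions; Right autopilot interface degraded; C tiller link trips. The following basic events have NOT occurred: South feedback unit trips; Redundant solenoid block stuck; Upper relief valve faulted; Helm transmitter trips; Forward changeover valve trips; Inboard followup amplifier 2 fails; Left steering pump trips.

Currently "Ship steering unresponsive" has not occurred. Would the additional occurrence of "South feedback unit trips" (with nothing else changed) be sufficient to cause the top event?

Counterfactual: set "South feedback unit trips" to occurred.
Rudder loop down [OR]: Forward changeover valve trips=not, South feedback unit trips=occurs, Redundant solenoid block stuck=not → at least one input occurs → occurs.
Pump set inoperative [AND]: Main followup amplifier faulted=occurs, Rudder loop down=occurs → all inputs occur → occurs.
Starboard system fails [AND]: Left steering pump trips=not, Right autopilot interface degraded=occurs, C tiller link trips=occurs, Auxiliary rudder actuator malfunctions=occurs → not all inputs occur → does not occur.
Port system unavailable [AND]: Starboard system fails=not, Upper relief valve faulted=not, Helm transmitter trips=not → not all inputs occur → does not occur.
Ship steering unresponsive [OR]: Pump set inoperative=occurs, Port system unavailable=not, Inboard followup amplifier 2 fails=not → at least one input occurs → occurs.

Yes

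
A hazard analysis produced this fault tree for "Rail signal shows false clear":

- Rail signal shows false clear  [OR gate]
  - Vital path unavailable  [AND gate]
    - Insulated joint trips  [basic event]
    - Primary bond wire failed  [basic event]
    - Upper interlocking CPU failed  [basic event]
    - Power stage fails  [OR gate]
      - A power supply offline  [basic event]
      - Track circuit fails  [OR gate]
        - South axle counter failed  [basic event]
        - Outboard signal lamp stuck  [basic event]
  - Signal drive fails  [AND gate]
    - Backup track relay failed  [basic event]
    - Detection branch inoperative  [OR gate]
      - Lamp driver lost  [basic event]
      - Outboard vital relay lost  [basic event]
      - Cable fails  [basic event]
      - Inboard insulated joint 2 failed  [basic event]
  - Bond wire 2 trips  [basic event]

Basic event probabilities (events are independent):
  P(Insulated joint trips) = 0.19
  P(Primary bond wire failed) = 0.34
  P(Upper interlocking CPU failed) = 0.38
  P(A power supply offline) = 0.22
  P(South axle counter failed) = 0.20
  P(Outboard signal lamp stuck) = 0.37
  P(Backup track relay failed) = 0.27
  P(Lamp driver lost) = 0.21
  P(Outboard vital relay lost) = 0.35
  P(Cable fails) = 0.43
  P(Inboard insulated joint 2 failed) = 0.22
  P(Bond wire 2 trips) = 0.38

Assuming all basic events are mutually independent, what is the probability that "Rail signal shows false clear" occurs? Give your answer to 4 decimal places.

0.5165

P(Track circuit fails) [OR] = 1 − (1−0.20) × (1−0.37) = 0.496000
P(Power stage fails) [OR] = 1 − (1−0.22) × (1−0.496000) = 0.606880
P(Vital path unavailable) [AND] = 0.19 × 0.34 × 0.38 × 0.606880 = 0.014898
P(Detection branch inoperative) [OR] = 1 − (1−0.21) × (1−0.35) × (1−0.43) × (1−0.22) = 0.771698
P(Signal drive fails) [AND] = 0.27 × 0.771698 = 0.208358
P(Rail signal shows false clear) [OR] = 1 − (1−0.014898) × (1−0.208358) × (1−0.38) = 0.516494
Rounded to 4 decimal places: P(Rail signal shows false clear) ≈ 0.5165.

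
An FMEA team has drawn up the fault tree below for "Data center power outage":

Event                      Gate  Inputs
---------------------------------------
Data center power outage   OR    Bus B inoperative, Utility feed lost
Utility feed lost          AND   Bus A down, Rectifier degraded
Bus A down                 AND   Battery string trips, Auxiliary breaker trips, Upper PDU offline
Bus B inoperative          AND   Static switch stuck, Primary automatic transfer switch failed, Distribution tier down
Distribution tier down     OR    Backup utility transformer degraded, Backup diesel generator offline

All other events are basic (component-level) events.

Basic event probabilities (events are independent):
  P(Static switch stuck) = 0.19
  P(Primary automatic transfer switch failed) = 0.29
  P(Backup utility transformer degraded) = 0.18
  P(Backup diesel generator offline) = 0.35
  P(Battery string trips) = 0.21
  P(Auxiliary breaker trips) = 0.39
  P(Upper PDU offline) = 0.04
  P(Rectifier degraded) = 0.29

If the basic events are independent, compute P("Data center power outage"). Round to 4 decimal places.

0.0267

P(Distribution tier down) [OR] = 1 − (1−0.18) × (1−0.35) = 0.467000
P(Bus B inoperative) [AND] = 0.19 × 0.29 × 0.467000 = 0.025732
P(Bus A down) [AND] = 0.21 × 0.39 × 0.04 = 0.003276
P(Utility feed lost) [AND] = 0.003276 × 0.29 = 0.000950
P(Data center power outage) [OR] = 1 − (1−0.025732) × (1−0.000950) = 0.026658
Rounded to 4 decimal places: P(Data center power outage) ≈ 0.0267.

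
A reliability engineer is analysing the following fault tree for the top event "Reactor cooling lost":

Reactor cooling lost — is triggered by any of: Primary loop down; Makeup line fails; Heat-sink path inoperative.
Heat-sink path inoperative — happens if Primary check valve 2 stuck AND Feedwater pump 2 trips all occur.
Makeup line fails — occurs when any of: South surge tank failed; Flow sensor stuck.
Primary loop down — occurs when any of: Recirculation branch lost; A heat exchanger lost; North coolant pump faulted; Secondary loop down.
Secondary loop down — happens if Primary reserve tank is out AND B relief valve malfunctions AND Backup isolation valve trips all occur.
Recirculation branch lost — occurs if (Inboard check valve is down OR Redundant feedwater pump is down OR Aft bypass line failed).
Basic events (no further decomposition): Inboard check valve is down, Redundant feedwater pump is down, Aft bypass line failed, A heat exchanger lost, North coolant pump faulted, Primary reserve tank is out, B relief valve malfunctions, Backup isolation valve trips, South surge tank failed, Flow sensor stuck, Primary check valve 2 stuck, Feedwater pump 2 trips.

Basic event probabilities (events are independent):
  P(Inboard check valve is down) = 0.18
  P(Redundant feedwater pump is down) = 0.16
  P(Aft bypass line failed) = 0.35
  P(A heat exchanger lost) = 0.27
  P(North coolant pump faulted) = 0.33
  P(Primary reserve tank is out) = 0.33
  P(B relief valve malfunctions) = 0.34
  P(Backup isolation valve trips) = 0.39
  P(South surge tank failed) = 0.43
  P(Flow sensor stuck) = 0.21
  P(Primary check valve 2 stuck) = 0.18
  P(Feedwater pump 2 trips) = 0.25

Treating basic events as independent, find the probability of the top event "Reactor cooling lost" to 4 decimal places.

P(Recirculation branch lost) [OR] = 1 − (1−0.18) × (1−0.16) × (1−0.35) = 0.552280
P(Secondary loop down) [AND] = 0.33 × 0.34 × 0.39 = 0.043758
P(Primary loop down) [OR] = 1 − (1−0.552280) × (1−0.27) × (1−0.33) × (1−0.043758) = 0.790602
P(Makeup line fails) [OR] = 1 − (1−0.43) × (1−0.21) = 0.549700
P(Heat-sink path inoperative) [AND] = 0.18 × 0.25 = 0.045000
P(Reactor cooling lost) [OR] = 1 − (1−0.790602) × (1−0.549700) × (1−0.045000) = 0.909951
Rounded to 4 decimal places: P(Reactor cooling lost) ≈ 0.9100.

0.9100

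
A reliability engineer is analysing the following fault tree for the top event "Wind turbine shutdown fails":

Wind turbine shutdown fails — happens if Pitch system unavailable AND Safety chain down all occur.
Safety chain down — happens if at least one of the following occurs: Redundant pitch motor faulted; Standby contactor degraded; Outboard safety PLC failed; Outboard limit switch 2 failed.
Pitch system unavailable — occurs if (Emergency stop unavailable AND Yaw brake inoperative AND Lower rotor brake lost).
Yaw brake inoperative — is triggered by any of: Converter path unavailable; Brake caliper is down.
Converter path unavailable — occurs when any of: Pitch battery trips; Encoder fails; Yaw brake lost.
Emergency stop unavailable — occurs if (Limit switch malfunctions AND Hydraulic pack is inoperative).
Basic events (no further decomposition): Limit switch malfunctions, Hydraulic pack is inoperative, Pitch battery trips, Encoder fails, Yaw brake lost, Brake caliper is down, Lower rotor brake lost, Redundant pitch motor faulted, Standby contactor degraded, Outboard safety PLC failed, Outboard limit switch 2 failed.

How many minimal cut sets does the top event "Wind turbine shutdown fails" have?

16

Emergency stop unavailable [AND]: one cut set from each child combined → 1 × 1 = 1 cut set(s).
Converter path unavailable [OR]: union of children's cut sets → 3 cut set(s).
Yaw brake inoperative [OR]: union of children's cut sets → 4 cut set(s).
Pitch system unavailable [AND]: one cut set from each child combined → 1 × 4 × 1 = 4 cut set(s).
Safety chain down [OR]: union of children's cut sets → 4 cut set(s).
Wind turbine shutdown fails [AND]: one cut set from each child combined → 4 × 4 = 16 cut set(s).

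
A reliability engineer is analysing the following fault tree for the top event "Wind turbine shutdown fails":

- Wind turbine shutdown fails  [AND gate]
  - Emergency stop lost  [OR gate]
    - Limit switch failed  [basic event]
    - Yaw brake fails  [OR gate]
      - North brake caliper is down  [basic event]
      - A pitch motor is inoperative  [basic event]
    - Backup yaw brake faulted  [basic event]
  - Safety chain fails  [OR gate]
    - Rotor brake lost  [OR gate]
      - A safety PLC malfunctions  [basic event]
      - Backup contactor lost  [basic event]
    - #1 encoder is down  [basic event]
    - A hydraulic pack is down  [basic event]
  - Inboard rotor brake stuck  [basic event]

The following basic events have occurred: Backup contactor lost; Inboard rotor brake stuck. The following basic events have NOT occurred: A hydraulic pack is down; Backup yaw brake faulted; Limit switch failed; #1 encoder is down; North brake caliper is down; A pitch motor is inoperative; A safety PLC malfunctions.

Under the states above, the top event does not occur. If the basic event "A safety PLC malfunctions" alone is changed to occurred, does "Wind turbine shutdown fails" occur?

Counterfactual: set "A safety PLC malfunctions" to occurred.
Yaw brake fails [OR]: North brake caliper is down=not, A pitch motor is inoperative=not → no input occurs → does not occur.
Emergency stop lost [OR]: Limit switch failed=not, Yaw brake fails=not, Backup yaw brake faulted=not → no input occurs → does not occur.
Rotor brake lost [OR]: A safety PLC malfunctions=occurs, Backup contactor lost=occurs → at least one input occurs → occurs.
Safety chain fails [OR]: Rotor brake lost=occurs, #1 encoder is down=not, A hydraulic pack is down=not → at least one input occurs → occurs.
Wind turbine shutdown fails [AND]: Emergency stop lost=not, Safety chain fails=occurs, Inboard rotor brake stuck=occurs → not all inputs occur → does not occur.

No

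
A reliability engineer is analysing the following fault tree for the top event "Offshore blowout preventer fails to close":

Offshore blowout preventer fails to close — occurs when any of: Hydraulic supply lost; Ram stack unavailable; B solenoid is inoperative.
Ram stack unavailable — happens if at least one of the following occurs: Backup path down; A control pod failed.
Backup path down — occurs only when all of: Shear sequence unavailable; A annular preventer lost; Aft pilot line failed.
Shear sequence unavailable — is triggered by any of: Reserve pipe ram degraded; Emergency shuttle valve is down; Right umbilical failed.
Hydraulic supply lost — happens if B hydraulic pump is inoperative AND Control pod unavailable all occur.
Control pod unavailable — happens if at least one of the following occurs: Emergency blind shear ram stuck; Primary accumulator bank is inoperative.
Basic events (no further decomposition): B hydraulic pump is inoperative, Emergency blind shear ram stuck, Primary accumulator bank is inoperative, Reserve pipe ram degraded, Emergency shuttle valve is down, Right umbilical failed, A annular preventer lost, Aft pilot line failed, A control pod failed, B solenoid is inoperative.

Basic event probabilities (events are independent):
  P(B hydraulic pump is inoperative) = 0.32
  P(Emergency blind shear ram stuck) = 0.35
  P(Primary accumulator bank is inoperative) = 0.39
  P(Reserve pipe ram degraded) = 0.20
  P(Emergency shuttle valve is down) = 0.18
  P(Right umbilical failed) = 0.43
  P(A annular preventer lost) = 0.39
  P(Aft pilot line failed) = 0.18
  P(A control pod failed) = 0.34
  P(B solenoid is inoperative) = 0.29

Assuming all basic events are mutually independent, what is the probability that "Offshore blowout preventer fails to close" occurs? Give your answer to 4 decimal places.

0.6385

P(Control pod unavailable) [OR] = 1 − (1−0.35) × (1−0.39) = 0.603500
P(Hydraulic supply lost) [AND] = 0.32 × 0.603500 = 0.193120
P(Shear sequence unavailable) [OR] = 1 − (1−0.20) × (1−0.18) × (1−0.43) = 0.626080
P(Backup path down) [AND] = 0.626080 × 0.39 × 0.18 = 0.043951
P(Ram stack unavailable) [OR] = 1 − (1−0.043951) × (1−0.34) = 0.369008
P(Offshore blowout preventer fails to close) [OR] = 1 − (1−0.193120) × (1−0.369008) × (1−0.29) = 0.638514
Rounded to 4 decimal places: P(Offshore blowout preventer fails to close) ≈ 0.6385.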